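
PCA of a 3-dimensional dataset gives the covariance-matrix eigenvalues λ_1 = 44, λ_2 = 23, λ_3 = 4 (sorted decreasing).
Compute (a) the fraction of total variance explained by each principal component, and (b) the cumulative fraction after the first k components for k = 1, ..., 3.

Step 1 — total variance = trace(Sigma) = Σ λ_i = 44 + 23 + 4 = 71.

Step 2 — fraction explained by component i = λ_i / Σ λ:
  PC1: 44/71 = 0.6197
  PC2: 23/71 = 0.3239
  PC3: 4/71 = 0.0563

Step 3 — cumulative fraction after k components = (λ_1 + ... + λ_k) / Σ λ:
  k = 1: 44/71 = 0.6197
  k = 2: (44 + 23)/71 = 67/71 = 0.9437
  k = 3: (44 + 23 + 4)/71 = 71/71 = 1

Summary (fraction, with percent):

explained: PC1 0.6197 (61.97%), PC2 0.3239 (32.39%), PC3 0.0563 (5.63%);  cumulative: 0.6197, 0.9437, 1


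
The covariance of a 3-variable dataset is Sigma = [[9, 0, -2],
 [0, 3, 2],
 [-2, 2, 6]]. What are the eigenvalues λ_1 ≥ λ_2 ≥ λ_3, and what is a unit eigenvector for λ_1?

Step 1 — characteristic polynomial p(λ) = det(λI - Sigma) = λ³ - tr·λ² + c_1·λ - det, where tr = trace, c_1 = sum of the principal 2×2 minors, det = det(Sigma):
  tr = 9 + 3 + 6 = 18,
  c_1 = (9·3 - (0)²) + (9·6 - (-2)²) + (3·6 - (2)²) = 27 + 50 + 14 = 91,
  det = 9·(3·6 - (2)²) - (0)·((0)·6 - (2)·(-2)) + (-2)·((0)·(2) - 3·(-2)) = 9·(14) - (0)·(4) + (-2)·(6) = 114.
  So p(λ) = λ³ - 18λ² + 91λ - 114.
Step 2 — look for an integer root (rational root theorem: any rational root is an integer divisor of 114). Testing λ = 6:
  p(6) = 216 - 648 + 546 - 114 = 0  ✓
  Dividing out (λ - 6): p(λ) = (λ - 6)(λ² - 12λ + 19).
Step 3 — remaining eigenvalues from the quadratic λ² - 12λ + 19 = 0:
  Δ = 12² - 4·19 = 144 - 76 = 68,  λ = (12 ± √68)/2 = (12 ± 8.2462)/2 ≈ 10.1231 or 1.8769.
  Sorted: λ_1 = 10.1231,  λ_2 = 6,  λ_3 = 1.8769  (check: sum = 18 = tr ✓).

Step 4 — unit eigenvector for λ_1 ≈ 10.1231: v spans the null space of (Sigma - λ_1 I), whose rows are
  r_1 = (-1.1231, 0, -2),  r_2 = (0, -7.1231, 2),  r_3 = (-2, 2, -4.1231).
  v is orthogonal to every row, so take v ∝ r_1 × r_2 = ((0)·(2) - (-2)·(-7.1231), (-2)·(0) - (-1.1231)·(2), (-1.1231)·(-7.1231) - (0)·(0)) ≈ (-14.2462, 2.2462, 8).
  Rescale (multiply by -1 so the first nonzero entry is positive): u = (14.2462, -2.2462, -8).
  ||u|| = √((14.2462)² + (-2.2462)² + (-8)²) = √(272) ≈ 16.4924,  v_1 = u/||u|| ≈ (0.8638, -0.1362, -0.4851) (||v_1|| = 1).

λ_1 = 10.1231,  λ_2 = 6,  λ_3 = 1.8769;  v_1 ≈ (0.8638, -0.1362, -0.4851)


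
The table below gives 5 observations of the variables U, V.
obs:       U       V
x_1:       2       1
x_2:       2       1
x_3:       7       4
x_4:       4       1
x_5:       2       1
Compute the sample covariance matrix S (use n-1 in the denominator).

Step 1 — column means:
  mean(U) = (2 + 2 + 7 + 4 + 2) / 5 = 17/5 = 3.4
  mean(V) = (1 + 1 + 4 + 1 + 1) / 5 = 8/5 = 1.6

Step 2 — sample covariance S[i,j] = (1/(n-1)) · Σ_k (x_{k,i} - mean_i) · (x_{k,j} - mean_j), with n-1 = 4.
  S[U,U] = ((-1.4)·(-1.4) + (-1.4)·(-1.4) + (3.6)·(3.6) + (0.6)·(0.6) + (-1.4)·(-1.4)) / 4 = 19.2/4 = 4.8
  S[U,V] = ((-1.4)·(-0.6) + (-1.4)·(-0.6) + (3.6)·(2.4) + (0.6)·(-0.6) + (-1.4)·(-0.6)) / 4 = 10.8/4 = 2.7
  S[V,V] = ((-0.6)·(-0.6) + (-0.6)·(-0.6) + (2.4)·(2.4) + (-0.6)·(-0.6) + (-0.6)·(-0.6)) / 4 = 7.2/4 = 1.8

S is symmetric (S[j,i] = S[i,j]). Assembling:

S = [[4.8, 2.7],
 [2.7, 1.8]]


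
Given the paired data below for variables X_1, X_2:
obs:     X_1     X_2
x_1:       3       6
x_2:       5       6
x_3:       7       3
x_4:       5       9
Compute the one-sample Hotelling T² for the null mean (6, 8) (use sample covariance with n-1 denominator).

Step 1 — sample mean vector:
  mean(X_1) = (3 + 5 + 7 + 5) / 4 = 20/4 = 5
  mean(X_2) = (6 + 6 + 3 + 9) / 4 = 24/4 = 6
  x̄ = (5, 6),  deviation x̄ - mu_0 = (5, 6) - (6, 8) = (-1, -2).

Step 2 — sample covariance matrix, S[i,j] = (1/(n-1)) · Σ_k (x_{k,i} - mean_i) · (x_{k,j} - mean_j), divisor n-1 = 3:
  S[X_1,X_1] = ((-2)·(-2) + (0)·(0) + (2)·(2) + (0)·(0)) / 3 = 8/3 = 2.6667
  S[X_1,X_2] = ((-2)·(0) + (0)·(0) + (2)·(-3) + (0)·(3)) / 3 = -6/3 = -2
  S[X_2,X_2] = ((0)·(0) + (0)·(0) + (-3)·(-3) + (3)·(3)) / 3 = 18/3 = 6
  S = [[2.6667, -2],
 [-2, 6]].

Step 3 — invert S. det(S) = 2.6667·6 - (-2)² = 12.
  S^{-1} = (1/det) · [[d, -b], [-b, a]] = [[0.5, 0.1667],
 [0.1667, 0.2222]].

Step 4 — quadratic form (x̄ - mu_0)^T · S^{-1} · (x̄ - mu_0):
  S^{-1} · (x̄ - mu_0) = (-0.8333, -0.6111),
  (x̄ - mu_0)^T · [...] = (-1)·(-0.8333) + (-2)·(-0.6111) = 2.0556.

Step 5 — scale by n: T² = 4 · 2.0556 = 8.2222.

T² ≈ 8.2222


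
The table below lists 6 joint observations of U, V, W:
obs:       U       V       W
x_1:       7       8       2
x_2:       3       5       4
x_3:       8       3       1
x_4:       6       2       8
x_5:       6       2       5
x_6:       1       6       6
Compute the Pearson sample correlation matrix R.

Step 1 — column means:
  mean(U) = (7 + 3 + 8 + 6 + 6 + 1) / 6 = 31/6 = 5.1667
  mean(V) = (8 + 5 + 3 + 2 + 2 + 6) / 6 = 26/6 = 4.3333
  mean(W) = (2 + 4 + 1 + 8 + 5 + 6) / 6 = 26/6 = 4.3333

Step 2 — sample variances and covariances s[i,j] = (1/(n-1)) · Σ_k (x_{k,i} - mean_i) · (x_{k,j} - mean_j), with n-1 = 5:
  s[U,U] = ((1.8333)·(1.8333) + (-2.1667)·(-2.1667) + (2.8333)·(2.8333) + (0.8333)·(0.8333) + (0.8333)·(0.8333) + (-4.1667)·(-4.1667)) / 5 = 34.8333/5 = 6.9667
  s[U,V] = ((1.8333)·(3.6667) + (-2.1667)·(0.6667) + (2.8333)·(-1.3333) + (0.8333)·(-2.3333) + (0.8333)·(-2.3333) + (-4.1667)·(1.6667)) / 5 = -9.3333/5 = -1.8667
  s[U,W] = ((1.8333)·(-2.3333) + (-2.1667)·(-0.3333) + (2.8333)·(-3.3333) + (0.8333)·(3.6667) + (0.8333)·(0.6667) + (-4.1667)·(1.6667)) / 5 = -16.3333/5 = -3.2667
  s[V,V] = ((3.6667)·(3.6667) + (0.6667)·(0.6667) + (-1.3333)·(-1.3333) + (-2.3333)·(-2.3333) + (-2.3333)·(-2.3333) + (1.6667)·(1.6667)) / 5 = 29.3333/5 = 5.8667
  s[V,W] = ((3.6667)·(-2.3333) + (0.6667)·(-0.3333) + (-1.3333)·(-3.3333) + (-2.3333)·(3.6667) + (-2.3333)·(0.6667) + (1.6667)·(1.6667)) / 5 = -11.6667/5 = -2.3333
  s[W,W] = ((-2.3333)·(-2.3333) + (-0.3333)·(-0.3333) + (-3.3333)·(-3.3333) + (3.6667)·(3.6667) + (0.6667)·(0.6667) + (1.6667)·(1.6667)) / 5 = 33.3333/5 = 6.6667
  Sample standard deviations s_i = √(s[i,i]):
  s(U) = √(6.9667) = 2.6394
  s(V) = √(5.8667) = 2.4221
  s(W) = √(6.6667) = 2.582

Step 3 — r_{ij} = s_{ij} / (s_i · s_j):
  r[U,U] = 1 (diagonal).
  r[U,V] = -1.8667 / (2.6394 · 2.4221) = -1.8667 / 6.3931 = -0.292
  r[U,W] = -3.2667 / (2.6394 · 2.582) = -3.2667 / 6.815 = -0.4793
  r[V,V] = 1 (diagonal).
  r[V,W] = -2.3333 / (2.4221 · 2.582) = -2.3333 / 6.2539 = -0.3731
  r[W,W] = 1 (diagonal).

R is symmetric with unit diagonal. Assembling:

R = [[1, -0.292, -0.4793],
 [-0.292, 1, -0.3731],
 [-0.4793, -0.3731, 1]]


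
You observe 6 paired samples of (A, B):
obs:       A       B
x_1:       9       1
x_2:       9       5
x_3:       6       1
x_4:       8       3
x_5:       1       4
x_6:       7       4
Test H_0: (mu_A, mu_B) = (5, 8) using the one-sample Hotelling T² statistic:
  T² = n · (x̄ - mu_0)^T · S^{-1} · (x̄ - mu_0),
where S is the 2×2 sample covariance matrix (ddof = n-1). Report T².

Step 1 — sample mean vector:
  mean(A) = (9 + 9 + 6 + 8 + 1 + 7) / 6 = 40/6 = 6.6667
  mean(B) = (1 + 5 + 1 + 3 + 4 + 4) / 6 = 18/6 = 3
  x̄ = (6.6667, 3),  deviation x̄ - mu_0 = (6.6667, 3) - (5, 8) = (1.6667, -5).

Step 2 — sample covariance matrix, S[i,j] = (1/(n-1)) · Σ_k (x_{k,i} - mean_i) · (x_{k,j} - mean_j), divisor n-1 = 5:
  S[A,A] = ((2.3333)·(2.3333) + (2.3333)·(2.3333) + (-0.6667)·(-0.6667) + (1.3333)·(1.3333) + (-5.6667)·(-5.6667) + (0.3333)·(0.3333)) / 5 = 45.3333/5 = 9.0667
  S[A,B] = ((2.3333)·(-2) + (2.3333)·(2) + (-0.6667)·(-2) + (1.3333)·(0) + (-5.6667)·(1) + (0.3333)·(1)) / 5 = -4/5 = -0.8
  S[B,B] = ((-2)·(-2) + (2)·(2) + (-2)·(-2) + (0)·(0) + (1)·(1) + (1)·(1)) / 5 = 14/5 = 2.8
  S = [[9.0667, -0.8],
 [-0.8, 2.8]].

Step 3 — invert S. det(S) = 9.0667·2.8 - (-0.8)² = 24.7467.
  S^{-1} = (1/det) · [[d, -b], [-b, a]] = [[0.1131, 0.0323],
 [0.0323, 0.3664]].

Step 4 — quadratic form (x̄ - mu_0)^T · S^{-1} · (x̄ - mu_0):
  S^{-1} · (x̄ - mu_0) = (0.0269, -1.778),
  (x̄ - mu_0)^T · [...] = (1.6667)·(0.0269) + (-5)·(-1.778) = 8.935.

Step 5 — scale by n: T² = 6 · 8.935 = 53.6099.

T² ≈ 53.6099


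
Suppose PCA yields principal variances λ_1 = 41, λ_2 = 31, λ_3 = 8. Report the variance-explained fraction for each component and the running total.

Step 1 — total variance = trace(Sigma) = Σ λ_i = 41 + 31 + 8 = 80.

Step 2 — fraction explained by component i = λ_i / Σ λ:
  PC1: 41/80 = 0.5125
  PC2: 31/80 = 0.3875
  PC3: 8/80 = 0.1

Step 3 — cumulative fraction after k components = (λ_1 + ... + λ_k) / Σ λ:
  k = 1: 41/80 = 0.5125
  k = 2: (41 + 31)/80 = 72/80 = 0.9
  k = 3: (41 + 31 + 8)/80 = 80/80 = 1

Summary (fraction, with percent):

explained: PC1 0.5125 (51.25%), PC2 0.3875 (38.75%), PC3 0.1 (10%);  cumulative: 0.5125, 0.9, 1


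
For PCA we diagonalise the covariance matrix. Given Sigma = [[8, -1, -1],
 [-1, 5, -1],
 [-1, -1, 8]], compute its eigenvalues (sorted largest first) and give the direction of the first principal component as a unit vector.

Step 1 — characteristic polynomial p(λ) = det(λI - Sigma) = λ³ - tr·λ² + c_1·λ - det, where tr = trace, c_1 = sum of the principal 2×2 minors, det = det(Sigma):
  tr = 8 + 5 + 8 = 21,
  c_1 = (8·5 - (-1)²) + (8·8 - (-1)²) + (5·8 - (-1)²) = 39 + 63 + 39 = 141,
  det = 8·(5·8 - (-1)²) - (-1)·((-1)·8 - (-1)·(-1)) + (-1)·((-1)·(-1) - 5·(-1)) = 8·(39) - (-1)·(-9) + (-1)·(6) = 297.
  So p(λ) = λ³ - 21λ² + 141λ - 297.
Step 2 — look for an integer root (rational root theorem: any rational root is an integer divisor of 297). Testing λ = 9:
  p(9) = 729 - 1701 + 1269 - 297 = 0  ✓
  Dividing out (λ - 9): p(λ) = (λ - 9)(λ² - 12λ + 33).
Step 3 — remaining eigenvalues from the quadratic λ² - 12λ + 33 = 0:
  Δ = 12² - 4·33 = 144 - 132 = 12,  λ = (12 ± √12)/2 = (12 ± 3.4641)/2 ≈ 7.7321 or 4.2679.
  Sorted: λ_1 = 9,  λ_2 = 7.7321,  λ_3 = 4.2679  (check: sum = 21 = tr ✓).

Step 4 — unit eigenvector for λ_1 = 9: v spans the null space of (Sigma - λ_1 I), whose rows are
  r_1 = (-1, -1, -1),  r_2 = (-1, -4, -1),  r_3 = (-1, -1, -1).
  v is orthogonal to every row, so take v ∝ r_1 × r_2 = ((-1)·(-1) - (-1)·(-4), (-1)·(-1) - (-1)·(-1), (-1)·(-4) - (-1)·(-1)) = (-3, 0, 3).
  Rescale (divide by 3; multiply by -1 so the first nonzero entry is positive): u = (1, 0, -1).
  ||u|| = √((1)² + (0)² + (-1)²) = √(2) ≈ 1.4142,  v_1 = u/||u|| ≈ (0.7071, 0, -0.7071) (||v_1|| = 1).

λ_1 = 9,  λ_2 = 7.7321,  λ_3 = 4.2679;  v_1 ≈ (0.7071, 0, -0.7071)


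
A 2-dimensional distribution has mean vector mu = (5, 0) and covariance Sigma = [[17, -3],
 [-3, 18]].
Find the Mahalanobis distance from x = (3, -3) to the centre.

Step 1 — centre the observation: (x - mu) = (-2, -3).

Step 2 — invert Sigma. det(Sigma) = 17·18 - (-3)² = 297.
  Sigma^{-1} = (1/det) · [[d, -b], [-b, a]] = [[0.0606, 0.0101],
 [0.0101, 0.0572]].

Step 3 — form the quadratic (x - mu)^T · Sigma^{-1} · (x - mu):
  Sigma^{-1} · (x - mu) = (-0.1515, -0.1919).
  (x - mu)^T · [Sigma^{-1} · (x - mu)] = (-2)·(-0.1515) + (-3)·(-0.1919) = 0.8788.

Step 4 — take square root: d = √(0.8788) ≈ 0.9374.

d(x, mu) = √(0.8788) ≈ 0.9374


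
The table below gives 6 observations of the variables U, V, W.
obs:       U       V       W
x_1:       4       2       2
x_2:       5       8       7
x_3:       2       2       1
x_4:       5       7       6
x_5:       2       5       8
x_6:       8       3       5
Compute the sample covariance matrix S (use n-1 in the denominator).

Step 1 — column means:
  mean(U) = (4 + 5 + 2 + 5 + 2 + 8) / 6 = 26/6 = 4.3333
  mean(V) = (2 + 8 + 2 + 7 + 5 + 3) / 6 = 27/6 = 4.5
  mean(W) = (2 + 7 + 1 + 6 + 8 + 5) / 6 = 29/6 = 4.8333

Step 2 — sample covariance S[i,j] = (1/(n-1)) · Σ_k (x_{k,i} - mean_i) · (x_{k,j} - mean_j), with n-1 = 5.
  S[U,U] = ((-0.3333)·(-0.3333) + (0.6667)·(0.6667) + (-2.3333)·(-2.3333) + (0.6667)·(0.6667) + (-2.3333)·(-2.3333) + (3.6667)·(3.6667)) / 5 = 25.3333/5 = 5.0667
  S[U,V] = ((-0.3333)·(-2.5) + (0.6667)·(3.5) + (-2.3333)·(-2.5) + (0.6667)·(2.5) + (-2.3333)·(0.5) + (3.6667)·(-1.5)) / 5 = 4/5 = 0.8
  S[U,W] = ((-0.3333)·(-2.8333) + (0.6667)·(2.1667) + (-2.3333)·(-3.8333) + (0.6667)·(1.1667) + (-2.3333)·(3.1667) + (3.6667)·(0.1667)) / 5 = 5.3333/5 = 1.0667
  S[V,V] = ((-2.5)·(-2.5) + (3.5)·(3.5) + (-2.5)·(-2.5) + (2.5)·(2.5) + (0.5)·(0.5) + (-1.5)·(-1.5)) / 5 = 33.5/5 = 6.7
  S[V,W] = ((-2.5)·(-2.8333) + (3.5)·(2.1667) + (-2.5)·(-3.8333) + (2.5)·(1.1667) + (0.5)·(3.1667) + (-1.5)·(0.1667)) / 5 = 28.5/5 = 5.7
  S[W,W] = ((-2.8333)·(-2.8333) + (2.1667)·(2.1667) + (-3.8333)·(-3.8333) + (1.1667)·(1.1667) + (3.1667)·(3.1667) + (0.1667)·(0.1667)) / 5 = 38.8333/5 = 7.7667

S is symmetric (S[j,i] = S[i,j]). Assembling:

S = [[5.0667, 0.8, 1.0667],
 [0.8, 6.7, 5.7],
 [1.0667, 5.7, 7.7667]]


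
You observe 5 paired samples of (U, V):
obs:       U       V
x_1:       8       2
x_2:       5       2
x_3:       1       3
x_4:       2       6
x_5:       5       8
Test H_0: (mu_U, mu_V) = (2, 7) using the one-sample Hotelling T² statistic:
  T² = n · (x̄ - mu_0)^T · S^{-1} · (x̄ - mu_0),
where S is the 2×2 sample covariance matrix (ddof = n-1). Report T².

Step 1 — sample mean vector:
  mean(U) = (8 + 5 + 1 + 2 + 5) / 5 = 21/5 = 4.2
  mean(V) = (2 + 2 + 3 + 6 + 8) / 5 = 21/5 = 4.2
  x̄ = (4.2, 4.2),  deviation x̄ - mu_0 = (4.2, 4.2) - (2, 7) = (2.2, -2.8).

Step 2 — sample covariance matrix, S[i,j] = (1/(n-1)) · Σ_k (x_{k,i} - mean_i) · (x_{k,j} - mean_j), divisor n-1 = 4:
  S[U,U] = ((3.8)·(3.8) + (0.8)·(0.8) + (-3.2)·(-3.2) + (-2.2)·(-2.2) + (0.8)·(0.8)) / 4 = 30.8/4 = 7.7
  S[U,V] = ((3.8)·(-2.2) + (0.8)·(-2.2) + (-3.2)·(-1.2) + (-2.2)·(1.8) + (0.8)·(3.8)) / 4 = -7.2/4 = -1.8
  S[V,V] = ((-2.2)·(-2.2) + (-2.2)·(-2.2) + (-1.2)·(-1.2) + (1.8)·(1.8) + (3.8)·(3.8)) / 4 = 28.8/4 = 7.2
  S = [[7.7, -1.8],
 [-1.8, 7.2]].

Step 3 — invert S. det(S) = 7.7·7.2 - (-1.8)² = 52.2.
  S^{-1} = (1/det) · [[d, -b], [-b, a]] = [[0.1379, 0.0345],
 [0.0345, 0.1475]].

Step 4 — quadratic form (x̄ - mu_0)^T · S^{-1} · (x̄ - mu_0):
  S^{-1} · (x̄ - mu_0) = (0.2069, -0.3372),
  (x̄ - mu_0)^T · [...] = (2.2)·(0.2069) + (-2.8)·(-0.3372) = 1.3992.

Step 5 — scale by n: T² = 5 · 1.3992 = 6.9962.

T² ≈ 6.9962


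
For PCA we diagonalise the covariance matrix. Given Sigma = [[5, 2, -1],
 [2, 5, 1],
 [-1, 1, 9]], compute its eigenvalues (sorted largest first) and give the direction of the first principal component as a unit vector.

Step 1 — characteristic polynomial p(λ) = det(λI - Sigma) = λ³ - tr·λ² + c_1·λ - det, where tr = trace, c_1 = sum of the principal 2×2 minors, det = det(Sigma):
  tr = 5 + 5 + 9 = 19,
  c_1 = (5·5 - (2)²) + (5·9 - (-1)²) + (5·9 - (1)²) = 21 + 44 + 44 = 109,
  det = 5·(5·9 - (1)²) - (2)·((2)·9 - (1)·(-1)) + (-1)·((2)·(1) - 5·(-1)) = 5·(44) - (2)·(19) + (-1)·(7) = 175.
  So p(λ) = λ³ - 19λ² + 109λ - 175.
Step 2 — look for an integer root (rational root theorem: any rational root is an integer divisor of 175). Testing λ = 7:
  p(7) = 343 - 931 + 763 - 175 = 0  ✓
  Dividing out (λ - 7): p(λ) = (λ - 7)(λ² - 12λ + 25).
Step 3 — remaining eigenvalues from the quadratic λ² - 12λ + 25 = 0:
  Δ = 12² - 4·25 = 144 - 100 = 44,  λ = (12 ± √44)/2 = (12 ± 6.6332)/2 ≈ 9.3166 or 2.6834.
  Sorted: λ_1 = 9.3166,  λ_2 = 7,  λ_3 = 2.6834  (check: sum = 19 = tr ✓).

Step 4 — unit eigenvector for λ_1 ≈ 9.3166: v spans the null space of (Sigma - λ_1 I), whose rows are
  r_1 = (-4.3166, 2, -1),  r_2 = (2, -4.3166, 1),  r_3 = (-1, 1, -0.3166).
  v is orthogonal to every row, so take v ∝ r_1 × r_2 = ((2)·(1) - (-1)·(-4.3166), (-1)·(2) - (-4.3166)·(1), (-4.3166)·(-4.3166) - (2)·(2)) ≈ (-2.3166, 2.3166, 14.6332).
  Rescale (multiply by -1 so the first nonzero entry is positive): u = (2.3166, -2.3166, -14.6332).
  ||u|| = √((2.3166)² + (-2.3166)² + (-14.6332)²) = √(224.8655) ≈ 14.9955,  v_1 = u/||u|| ≈ (0.1545, -0.1545, -0.9758) (||v_1|| = 1).

λ_1 = 9.3166,  λ_2 = 7,  λ_3 = 2.6834;  v_1 ≈ (0.1545, -0.1545, -0.9758)


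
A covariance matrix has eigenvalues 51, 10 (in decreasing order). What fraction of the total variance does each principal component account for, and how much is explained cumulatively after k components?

Step 1 — total variance = trace(Sigma) = Σ λ_i = 51 + 10 = 61.

Step 2 — fraction explained by component i = λ_i / Σ λ:
  PC1: 51/61 = 0.8361
  PC2: 10/61 = 0.1639

Step 3 — cumulative fraction after k components = (λ_1 + ... + λ_k) / Σ λ:
  k = 1: 51/61 = 0.8361
  k = 2: (51 + 10)/61 = 61/61 = 1

Summary (fraction, with percent):

explained: PC1 0.8361 (83.61%), PC2 0.1639 (16.39%);  cumulative: 0.8361, 1


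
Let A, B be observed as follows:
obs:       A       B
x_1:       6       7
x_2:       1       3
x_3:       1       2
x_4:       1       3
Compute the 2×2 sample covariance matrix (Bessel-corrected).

Step 1 — column means:
  mean(A) = (6 + 1 + 1 + 1) / 4 = 9/4 = 2.25
  mean(B) = (7 + 3 + 2 + 3) / 4 = 15/4 = 3.75

Step 2 — sample covariance S[i,j] = (1/(n-1)) · Σ_k (x_{k,i} - mean_i) · (x_{k,j} - mean_j), with n-1 = 3.
  S[A,A] = ((3.75)·(3.75) + (-1.25)·(-1.25) + (-1.25)·(-1.25) + (-1.25)·(-1.25)) / 3 = 18.75/3 = 6.25
  S[A,B] = ((3.75)·(3.25) + (-1.25)·(-0.75) + (-1.25)·(-1.75) + (-1.25)·(-0.75)) / 3 = 16.25/3 = 5.4167
  S[B,B] = ((3.25)·(3.25) + (-0.75)·(-0.75) + (-1.75)·(-1.75) + (-0.75)·(-0.75)) / 3 = 14.75/3 = 4.9167

S is symmetric (S[j,i] = S[i,j]). Assembling:

S = [[6.25, 5.4167],
 [5.4167, 4.9167]]


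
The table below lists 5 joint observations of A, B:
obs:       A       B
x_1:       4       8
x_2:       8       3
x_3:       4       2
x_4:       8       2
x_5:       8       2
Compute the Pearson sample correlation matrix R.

Step 1 — column means:
  mean(A) = (4 + 8 + 4 + 8 + 8) / 5 = 32/5 = 6.4
  mean(B) = (8 + 3 + 2 + 2 + 2) / 5 = 17/5 = 3.4

Step 2 — sample variances and covariances s[i,j] = (1/(n-1)) · Σ_k (x_{k,i} - mean_i) · (x_{k,j} - mean_j), with n-1 = 4:
  s[A,A] = ((-2.4)·(-2.4) + (1.6)·(1.6) + (-2.4)·(-2.4) + (1.6)·(1.6) + (1.6)·(1.6)) / 4 = 19.2/4 = 4.8
  s[A,B] = ((-2.4)·(4.6) + (1.6)·(-0.4) + (-2.4)·(-1.4) + (1.6)·(-1.4) + (1.6)·(-1.4)) / 4 = -12.8/4 = -3.2
  s[B,B] = ((4.6)·(4.6) + (-0.4)·(-0.4) + (-1.4)·(-1.4) + (-1.4)·(-1.4) + (-1.4)·(-1.4)) / 4 = 27.2/4 = 6.8
  Sample standard deviations s_i = √(s[i,i]):
  s(A) = √(4.8) = 2.1909
  s(B) = √(6.8) = 2.6077

Step 3 — r_{ij} = s_{ij} / (s_i · s_j):
  r[A,A] = 1 (diagonal).
  r[A,B] = -3.2 / (2.1909 · 2.6077) = -3.2 / 5.7131 = -0.5601
  r[B,B] = 1 (diagonal).

R is symmetric with unit diagonal. Assembling:

R = [[1, -0.5601],
 [-0.5601, 1]]


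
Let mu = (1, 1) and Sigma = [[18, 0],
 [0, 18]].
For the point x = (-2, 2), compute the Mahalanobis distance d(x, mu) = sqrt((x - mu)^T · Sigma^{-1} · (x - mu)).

Step 1 — centre the observation: (x - mu) = (-3, 1).

Step 2 — invert Sigma. det(Sigma) = 18·18 - (0)² = 324.
  Sigma^{-1} = (1/det) · [[d, -b], [-b, a]] = [[0.0556, 0],
 [0, 0.0556]].

Step 3 — form the quadratic (x - mu)^T · Sigma^{-1} · (x - mu):
  Sigma^{-1} · (x - mu) = (-0.1667, 0.0556).
  (x - mu)^T · [Sigma^{-1} · (x - mu)] = (-3)·(-0.1667) + (1)·(0.0556) = 0.5556.

Step 4 — take square root: d = √(0.5556) ≈ 0.7454.

d(x, mu) = √(0.5556) ≈ 0.7454


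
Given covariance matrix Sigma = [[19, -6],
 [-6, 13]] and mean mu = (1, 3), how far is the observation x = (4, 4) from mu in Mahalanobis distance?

Step 1 — centre the observation: (x - mu) = (3, 1).

Step 2 — invert Sigma. det(Sigma) = 19·13 - (-6)² = 211.
  Sigma^{-1} = (1/det) · [[d, -b], [-b, a]] = [[0.0616, 0.0284],
 [0.0284, 0.09]].

Step 3 — form the quadratic (x - mu)^T · Sigma^{-1} · (x - mu):
  Sigma^{-1} · (x - mu) = (0.2133, 0.1754).
  (x - mu)^T · [Sigma^{-1} · (x - mu)] = (3)·(0.2133) + (1)·(0.1754) = 0.8152.

Step 4 — take square root: d = √(0.8152) ≈ 0.9029.

d(x, mu) = √(0.8152) ≈ 0.9029


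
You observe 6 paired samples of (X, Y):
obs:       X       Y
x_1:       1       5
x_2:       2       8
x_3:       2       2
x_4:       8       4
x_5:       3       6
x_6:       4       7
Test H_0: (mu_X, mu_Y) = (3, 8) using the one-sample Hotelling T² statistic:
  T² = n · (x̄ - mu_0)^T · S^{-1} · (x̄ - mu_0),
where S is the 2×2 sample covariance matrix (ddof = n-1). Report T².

Step 1 — sample mean vector:
  mean(X) = (1 + 2 + 2 + 8 + 3 + 4) / 6 = 20/6 = 3.3333
  mean(Y) = (5 + 8 + 2 + 4 + 6 + 7) / 6 = 32/6 = 5.3333
  x̄ = (3.3333, 5.3333),  deviation x̄ - mu_0 = (3.3333, 5.3333) - (3, 8) = (0.3333, -2.6667).

Step 2 — sample covariance matrix, S[i,j] = (1/(n-1)) · Σ_k (x_{k,i} - mean_i) · (x_{k,j} - mean_j), divisor n-1 = 5:
  S[X,X] = ((-2.3333)·(-2.3333) + (-1.3333)·(-1.3333) + (-1.3333)·(-1.3333) + (4.6667)·(4.6667) + (-0.3333)·(-0.3333) + (0.6667)·(0.6667)) / 5 = 31.3333/5 = 6.2667
  S[X,Y] = ((-2.3333)·(-0.3333) + (-1.3333)·(2.6667) + (-1.3333)·(-3.3333) + (4.6667)·(-1.3333) + (-0.3333)·(0.6667) + (0.6667)·(1.6667)) / 5 = -3.6667/5 = -0.7333
  S[Y,Y] = ((-0.3333)·(-0.3333) + (2.6667)·(2.6667) + (-3.3333)·(-3.3333) + (-1.3333)·(-1.3333) + (0.6667)·(0.6667) + (1.6667)·(1.6667)) / 5 = 23.3333/5 = 4.6667
  S = [[6.2667, -0.7333],
 [-0.7333, 4.6667]].

Step 3 — invert S. det(S) = 6.2667·4.6667 - (-0.7333)² = 28.7067.
  S^{-1} = (1/det) · [[d, -b], [-b, a]] = [[0.1626, 0.0255],
 [0.0255, 0.2183]].

Step 4 — quadratic form (x̄ - mu_0)^T · S^{-1} · (x̄ - mu_0):
  S^{-1} · (x̄ - mu_0) = (-0.0139, -0.5736),
  (x̄ - mu_0)^T · [...] = (0.3333)·(-0.0139) + (-2.6667)·(-0.5736) = 1.525.

Step 5 — scale by n: T² = 6 · 1.525 = 9.15.

T² ≈ 9.15


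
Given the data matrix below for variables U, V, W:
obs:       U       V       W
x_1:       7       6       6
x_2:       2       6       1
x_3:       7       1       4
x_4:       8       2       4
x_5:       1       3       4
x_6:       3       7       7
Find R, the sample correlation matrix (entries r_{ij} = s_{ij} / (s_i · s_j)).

Step 1 — column means:
  mean(U) = (7 + 2 + 7 + 8 + 1 + 3) / 6 = 28/6 = 4.6667
  mean(V) = (6 + 6 + 1 + 2 + 3 + 7) / 6 = 25/6 = 4.1667
  mean(W) = (6 + 1 + 4 + 4 + 4 + 7) / 6 = 26/6 = 4.3333

Step 2 — sample variances and covariances s[i,j] = (1/(n-1)) · Σ_k (x_{k,i} - mean_i) · (x_{k,j} - mean_j), with n-1 = 5:
  s[U,U] = ((2.3333)·(2.3333) + (-2.6667)·(-2.6667) + (2.3333)·(2.3333) + (3.3333)·(3.3333) + (-3.6667)·(-3.6667) + (-1.6667)·(-1.6667)) / 5 = 45.3333/5 = 9.0667
  s[U,V] = ((2.3333)·(1.8333) + (-2.6667)·(1.8333) + (2.3333)·(-3.1667) + (3.3333)·(-2.1667) + (-3.6667)·(-1.1667) + (-1.6667)·(2.8333)) / 5 = -15.6667/5 = -3.1333
  s[U,W] = ((2.3333)·(1.6667) + (-2.6667)·(-3.3333) + (2.3333)·(-0.3333) + (3.3333)·(-0.3333) + (-3.6667)·(-0.3333) + (-1.6667)·(2.6667)) / 5 = 7.6667/5 = 1.5333
  s[V,V] = ((1.8333)·(1.8333) + (1.8333)·(1.8333) + (-3.1667)·(-3.1667) + (-2.1667)·(-2.1667) + (-1.1667)·(-1.1667) + (2.8333)·(2.8333)) / 5 = 30.8333/5 = 6.1667
  s[V,W] = ((1.8333)·(1.6667) + (1.8333)·(-3.3333) + (-3.1667)·(-0.3333) + (-2.1667)·(-0.3333) + (-1.1667)·(-0.3333) + (2.8333)·(2.6667)) / 5 = 6.6667/5 = 1.3333
  s[W,W] = ((1.6667)·(1.6667) + (-3.3333)·(-3.3333) + (-0.3333)·(-0.3333) + (-0.3333)·(-0.3333) + (-0.3333)·(-0.3333) + (2.6667)·(2.6667)) / 5 = 21.3333/5 = 4.2667
  Sample standard deviations s_i = √(s[i,i]):
  s(U) = √(9.0667) = 3.0111
  s(V) = √(6.1667) = 2.4833
  s(W) = √(4.2667) = 2.0656

Step 3 — r_{ij} = s_{ij} / (s_i · s_j):
  r[U,U] = 1 (diagonal).
  r[U,V] = -3.1333 / (3.0111 · 2.4833) = -3.1333 / 7.4774 = -0.419
  r[U,W] = 1.5333 / (3.0111 · 2.0656) = 1.5333 / 6.2197 = 0.2465
  r[V,V] = 1 (diagonal).
  r[V,W] = 1.3333 / (2.4833 · 2.0656) = 1.3333 / 5.1294 = 0.2599
  r[W,W] = 1 (diagonal).

R is symmetric with unit diagonal. Assembling:

R = [[1, -0.419, 0.2465],
 [-0.419, 1, 0.2599],
 [0.2465, 0.2599, 1]]


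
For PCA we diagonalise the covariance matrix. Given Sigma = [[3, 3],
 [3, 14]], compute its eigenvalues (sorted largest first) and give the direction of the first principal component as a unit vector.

Step 1 — characteristic polynomial of 2×2 Sigma:
  det(Sigma - λI) = λ² - trace · λ + det = 0.
  trace = 3 + 14 = 17, det = 3·14 - (3)² = 33.
Step 2 — discriminant:
  Δ = trace² - 4·det = 289 - 132 = 157.
Step 3 — eigenvalues:
  λ = (trace ± √Δ)/2 = (17 ± 12.53)/2,
  λ_1 = 14.765,  λ_2 = 2.235.

Step 4 — unit eigenvector for λ_1: solve (Sigma - λ_1 I)v = 0. First row:
  (3 - 14.765)·v_x + (3)·v_y = 0, i.e. (-11.765)·v_x + (3)·v_y = 0,
  so v ∝ (b, λ_1 - a) = (3, 11.765) = u.
  ||u|| = √((3)² + (11.765)²) = √(147.4148) ≈ 12.1414,
  v_1 = u/||u|| ≈ (0.2471, 0.969) (||v_1|| = 1).

λ_1 = 14.765,  λ_2 = 2.235;  v_1 ≈ (0.2471, 0.969)


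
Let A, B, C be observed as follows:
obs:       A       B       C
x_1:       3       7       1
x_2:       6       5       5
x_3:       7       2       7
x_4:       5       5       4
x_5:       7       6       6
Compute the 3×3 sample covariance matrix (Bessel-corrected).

Step 1 — column means:
  mean(A) = (3 + 6 + 7 + 5 + 7) / 5 = 28/5 = 5.6
  mean(B) = (7 + 5 + 2 + 5 + 6) / 5 = 25/5 = 5
  mean(C) = (1 + 5 + 7 + 4 + 6) / 5 = 23/5 = 4.6

Step 2 — sample covariance S[i,j] = (1/(n-1)) · Σ_k (x_{k,i} - mean_i) · (x_{k,j} - mean_j), with n-1 = 4.
  S[A,A] = ((-2.6)·(-2.6) + (0.4)·(0.4) + (1.4)·(1.4) + (-0.6)·(-0.6) + (1.4)·(1.4)) / 4 = 11.2/4 = 2.8
  S[A,B] = ((-2.6)·(2) + (0.4)·(0) + (1.4)·(-3) + (-0.6)·(0) + (1.4)·(1)) / 4 = -8/4 = -2
  S[A,C] = ((-2.6)·(-3.6) + (0.4)·(0.4) + (1.4)·(2.4) + (-0.6)·(-0.6) + (1.4)·(1.4)) / 4 = 15.2/4 = 3.8
  S[B,B] = ((2)·(2) + (0)·(0) + (-3)·(-3) + (0)·(0) + (1)·(1)) / 4 = 14/4 = 3.5
  S[B,C] = ((2)·(-3.6) + (0)·(0.4) + (-3)·(2.4) + (0)·(-0.6) + (1)·(1.4)) / 4 = -13/4 = -3.25
  S[C,C] = ((-3.6)·(-3.6) + (0.4)·(0.4) + (2.4)·(2.4) + (-0.6)·(-0.6) + (1.4)·(1.4)) / 4 = 21.2/4 = 5.3

S is symmetric (S[j,i] = S[i,j]). Assembling:

S = [[2.8, -2, 3.8],
 [-2, 3.5, -3.25],
 [3.8, -3.25, 5.3]]


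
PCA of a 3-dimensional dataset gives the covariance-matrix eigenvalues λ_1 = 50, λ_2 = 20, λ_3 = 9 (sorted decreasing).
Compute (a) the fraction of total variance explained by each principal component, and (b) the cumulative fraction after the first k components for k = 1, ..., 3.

Step 1 — total variance = trace(Sigma) = Σ λ_i = 50 + 20 + 9 = 79.

Step 2 — fraction explained by component i = λ_i / Σ λ:
  PC1: 50/79 = 0.6329
  PC2: 20/79 = 0.2532
  PC3: 9/79 = 0.1139

Step 3 — cumulative fraction after k components = (λ_1 + ... + λ_k) / Σ λ:
  k = 1: 50/79 = 0.6329
  k = 2: (50 + 20)/79 = 70/79 = 0.8861
  k = 3: (50 + 20 + 9)/79 = 79/79 = 1

Summary (fraction, with percent):

explained: PC1 0.6329 (63.29%), PC2 0.2532 (25.32%), PC3 0.1139 (11.39%);  cumulative: 0.6329, 0.8861, 1


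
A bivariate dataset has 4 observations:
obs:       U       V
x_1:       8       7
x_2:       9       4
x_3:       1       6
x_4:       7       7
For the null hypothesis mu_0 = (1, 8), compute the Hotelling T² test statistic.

Step 1 — sample mean vector:
  mean(U) = (8 + 9 + 1 + 7) / 4 = 25/4 = 6.25
  mean(V) = (7 + 4 + 6 + 7) / 4 = 24/4 = 6
  x̄ = (6.25, 6),  deviation x̄ - mu_0 = (6.25, 6) - (1, 8) = (5.25, -2).

Step 2 — sample covariance matrix, S[i,j] = (1/(n-1)) · Σ_k (x_{k,i} - mean_i) · (x_{k,j} - mean_j), divisor n-1 = 3:
  S[U,U] = ((1.75)·(1.75) + (2.75)·(2.75) + (-5.25)·(-5.25) + (0.75)·(0.75)) / 3 = 38.75/3 = 12.9167
  S[U,V] = ((1.75)·(1) + (2.75)·(-2) + (-5.25)·(0) + (0.75)·(1)) / 3 = -3/3 = -1
  S[V,V] = ((1)·(1) + (-2)·(-2) + (0)·(0) + (1)·(1)) / 3 = 6/3 = 2
  S = [[12.9167, -1],
 [-1, 2]].

Step 3 — invert S. det(S) = 12.9167·2 - (-1)² = 24.8333.
  S^{-1} = (1/det) · [[d, -b], [-b, a]] = [[0.0805, 0.0403],
 [0.0403, 0.5201]].

Step 4 — quadratic form (x̄ - mu_0)^T · S^{-1} · (x̄ - mu_0):
  S^{-1} · (x̄ - mu_0) = (0.3423, -0.8289),
  (x̄ - mu_0)^T · [...] = (5.25)·(0.3423) + (-2)·(-0.8289) = 3.4547.

Step 5 — scale by n: T² = 4 · 3.4547 = 13.8188.

T² ≈ 13.8188


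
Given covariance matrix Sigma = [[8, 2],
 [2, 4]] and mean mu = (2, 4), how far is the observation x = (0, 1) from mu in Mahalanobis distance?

Step 1 — centre the observation: (x - mu) = (-2, -3).

Step 2 — invert Sigma. det(Sigma) = 8·4 - (2)² = 28.
  Sigma^{-1} = (1/det) · [[d, -b], [-b, a]] = [[0.1429, -0.0714],
 [-0.0714, 0.2857]].

Step 3 — form the quadratic (x - mu)^T · Sigma^{-1} · (x - mu):
  Sigma^{-1} · (x - mu) = (-0.0714, -0.7143).
  (x - mu)^T · [Sigma^{-1} · (x - mu)] = (-2)·(-0.0714) + (-3)·(-0.7143) = 2.2857.

Step 4 — take square root: d = √(2.2857) ≈ 1.5119.

d(x, mu) = √(2.2857) ≈ 1.5119


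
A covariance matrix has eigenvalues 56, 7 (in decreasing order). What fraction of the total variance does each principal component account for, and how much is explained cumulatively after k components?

Step 1 — total variance = trace(Sigma) = Σ λ_i = 56 + 7 = 63.

Step 2 — fraction explained by component i = λ_i / Σ λ:
  PC1: 56/63 = 0.8889
  PC2: 7/63 = 0.1111

Step 3 — cumulative fraction after k components = (λ_1 + ... + λ_k) / Σ λ:
  k = 1: 56/63 = 0.8889
  k = 2: (56 + 7)/63 = 63/63 = 1

Summary (fraction, with percent):

explained: PC1 0.8889 (88.89%), PC2 0.1111 (11.11%);  cumulative: 0.8889, 1


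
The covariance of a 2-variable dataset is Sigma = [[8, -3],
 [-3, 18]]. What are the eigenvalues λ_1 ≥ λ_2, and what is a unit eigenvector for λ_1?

Step 1 — characteristic polynomial of 2×2 Sigma:
  det(Sigma - λI) = λ² - trace · λ + det = 0.
  trace = 8 + 18 = 26, det = 8·18 - (-3)² = 135.
Step 2 — discriminant:
  Δ = trace² - 4·det = 676 - 540 = 136.
Step 3 — eigenvalues:
  λ = (trace ± √Δ)/2 = (26 ± 11.6619)/2,
  λ_1 = 18.831,  λ_2 = 7.169.

Step 4 — unit eigenvector for λ_1: solve (Sigma - λ_1 I)v = 0. First row:
  (8 - 18.831)·v_x + (-3)·v_y = 0, i.e. (-10.831)·v_x + (-3)·v_y = 0,
  so v ∝ (b, λ_1 - a) = (-3, 10.831); multiply by -1 so the first entry is positive: u = (3, -10.831).
  ||u|| = √((3)² + (-10.831)²) = √(126.3095) ≈ 11.2388,
  v_1 = u/||u|| ≈ (0.2669, -0.9637) (||v_1|| = 1).

λ_1 = 18.831,  λ_2 = 7.169;  v_1 ≈ (0.2669, -0.9637)


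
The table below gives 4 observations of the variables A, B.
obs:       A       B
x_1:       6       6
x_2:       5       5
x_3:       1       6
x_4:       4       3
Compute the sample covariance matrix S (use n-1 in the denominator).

Step 1 — column means:
  mean(A) = (6 + 5 + 1 + 4) / 4 = 16/4 = 4
  mean(B) = (6 + 5 + 6 + 3) / 4 = 20/4 = 5

Step 2 — sample covariance S[i,j] = (1/(n-1)) · Σ_k (x_{k,i} - mean_i) · (x_{k,j} - mean_j), with n-1 = 3.
  S[A,A] = ((2)·(2) + (1)·(1) + (-3)·(-3) + (0)·(0)) / 3 = 14/3 = 4.6667
  S[A,B] = ((2)·(1) + (1)·(0) + (-3)·(1) + (0)·(-2)) / 3 = -1/3 = -0.3333
  S[B,B] = ((1)·(1) + (0)·(0) + (1)·(1) + (-2)·(-2)) / 3 = 6/3 = 2

S is symmetric (S[j,i] = S[i,j]). Assembling:

S = [[4.6667, -0.3333],
 [-0.3333, 2]]


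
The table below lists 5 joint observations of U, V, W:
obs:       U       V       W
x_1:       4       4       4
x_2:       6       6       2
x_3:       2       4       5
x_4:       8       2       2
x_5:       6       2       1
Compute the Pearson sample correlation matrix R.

Step 1 — column means:
  mean(U) = (4 + 6 + 2 + 8 + 6) / 5 = 26/5 = 5.2
  mean(V) = (4 + 6 + 4 + 2 + 2) / 5 = 18/5 = 3.6
  mean(W) = (4 + 2 + 5 + 2 + 1) / 5 = 14/5 = 2.8

Step 2 — sample variances and covariances s[i,j] = (1/(n-1)) · Σ_k (x_{k,i} - mean_i) · (x_{k,j} - mean_j), with n-1 = 4:
  s[U,U] = ((-1.2)·(-1.2) + (0.8)·(0.8) + (-3.2)·(-3.2) + (2.8)·(2.8) + (0.8)·(0.8)) / 4 = 20.8/4 = 5.2
  s[U,V] = ((-1.2)·(0.4) + (0.8)·(2.4) + (-3.2)·(0.4) + (2.8)·(-1.6) + (0.8)·(-1.6)) / 4 = -5.6/4 = -1.4
  s[U,W] = ((-1.2)·(1.2) + (0.8)·(-0.8) + (-3.2)·(2.2) + (2.8)·(-0.8) + (0.8)·(-1.8)) / 4 = -12.8/4 = -3.2
  s[V,V] = ((0.4)·(0.4) + (2.4)·(2.4) + (0.4)·(0.4) + (-1.6)·(-1.6) + (-1.6)·(-1.6)) / 4 = 11.2/4 = 2.8
  s[V,W] = ((0.4)·(1.2) + (2.4)·(-0.8) + (0.4)·(2.2) + (-1.6)·(-0.8) + (-1.6)·(-1.8)) / 4 = 3.6/4 = 0.9
  s[W,W] = ((1.2)·(1.2) + (-0.8)·(-0.8) + (2.2)·(2.2) + (-0.8)·(-0.8) + (-1.8)·(-1.8)) / 4 = 10.8/4 = 2.7
  Sample standard deviations s_i = √(s[i,i]):
  s(U) = √(5.2) = 2.2804
  s(V) = √(2.8) = 1.6733
  s(W) = √(2.7) = 1.6432

Step 3 — r_{ij} = s_{ij} / (s_i · s_j):
  r[U,U] = 1 (diagonal).
  r[U,V] = -1.4 / (2.2804 · 1.6733) = -1.4 / 3.8158 = -0.3669
  r[U,W] = -3.2 / (2.2804 · 1.6432) = -3.2 / 3.747 = -0.854
  r[V,V] = 1 (diagonal).
  r[V,W] = 0.9 / (1.6733 · 1.6432) = 0.9 / 2.7495 = 0.3273
  r[W,W] = 1 (diagonal).

R is symmetric with unit diagonal. Assembling:

R = [[1, -0.3669, -0.854],
 [-0.3669, 1, 0.3273],
 [-0.854, 0.3273, 1]]


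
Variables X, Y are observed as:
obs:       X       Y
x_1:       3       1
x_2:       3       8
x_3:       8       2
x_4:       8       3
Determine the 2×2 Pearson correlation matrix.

Step 1 — column means:
  mean(X) = (3 + 3 + 8 + 8) / 4 = 22/4 = 5.5
  mean(Y) = (1 + 8 + 2 + 3) / 4 = 14/4 = 3.5

Step 2 — sample variances and covariances s[i,j] = (1/(n-1)) · Σ_k (x_{k,i} - mean_i) · (x_{k,j} - mean_j), with n-1 = 3:
  s[X,X] = ((-2.5)·(-2.5) + (-2.5)·(-2.5) + (2.5)·(2.5) + (2.5)·(2.5)) / 3 = 25/3 = 8.3333
  s[X,Y] = ((-2.5)·(-2.5) + (-2.5)·(4.5) + (2.5)·(-1.5) + (2.5)·(-0.5)) / 3 = -10/3 = -3.3333
  s[Y,Y] = ((-2.5)·(-2.5) + (4.5)·(4.5) + (-1.5)·(-1.5) + (-0.5)·(-0.5)) / 3 = 29/3 = 9.6667
  Sample standard deviations s_i = √(s[i,i]):
  s(X) = √(8.3333) = 2.8868
  s(Y) = √(9.6667) = 3.1091

Step 3 — r_{ij} = s_{ij} / (s_i · s_j):
  r[X,X] = 1 (diagonal).
  r[X,Y] = -3.3333 / (2.8868 · 3.1091) = -3.3333 / 8.9753 = -0.3714
  r[Y,Y] = 1 (diagonal).

R is symmetric with unit diagonal. Assembling:

R = [[1, -0.3714],
 [-0.3714, 1]]


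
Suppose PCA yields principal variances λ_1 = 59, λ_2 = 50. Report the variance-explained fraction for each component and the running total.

Step 1 — total variance = trace(Sigma) = Σ λ_i = 59 + 50 = 109.

Step 2 — fraction explained by component i = λ_i / Σ λ:
  PC1: 59/109 = 0.5413
  PC2: 50/109 = 0.4587

Step 3 — cumulative fraction after k components = (λ_1 + ... + λ_k) / Σ λ:
  k = 1: 59/109 = 0.5413
  k = 2: (59 + 50)/109 = 109/109 = 1

Summary (fraction, with percent):

explained: PC1 0.5413 (54.13%), PC2 0.4587 (45.87%);  cumulative: 0.5413, 1


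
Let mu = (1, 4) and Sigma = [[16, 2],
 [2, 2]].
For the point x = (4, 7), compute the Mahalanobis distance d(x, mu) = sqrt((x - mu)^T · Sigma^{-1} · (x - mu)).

Step 1 — centre the observation: (x - mu) = (3, 3).

Step 2 — invert Sigma. det(Sigma) = 16·2 - (2)² = 28.
  Sigma^{-1} = (1/det) · [[d, -b], [-b, a]] = [[0.0714, -0.0714],
 [-0.0714, 0.5714]].

Step 3 — form the quadratic (x - mu)^T · Sigma^{-1} · (x - mu):
  Sigma^{-1} · (x - mu) = (0, 1.5).
  (x - mu)^T · [Sigma^{-1} · (x - mu)] = (3)·(0) + (3)·(1.5) = 4.5.

Step 4 — take square root: d = √(4.5) ≈ 2.1213.

d(x, mu) = √(4.5) ≈ 2.1213


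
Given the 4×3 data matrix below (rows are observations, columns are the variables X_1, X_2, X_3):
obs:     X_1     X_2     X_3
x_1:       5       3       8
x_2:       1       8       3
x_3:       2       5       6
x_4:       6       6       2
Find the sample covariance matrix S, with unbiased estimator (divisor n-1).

Step 1 — column means:
  mean(X_1) = (5 + 1 + 2 + 6) / 4 = 14/4 = 3.5
  mean(X_2) = (3 + 8 + 5 + 6) / 4 = 22/4 = 5.5
  mean(X_3) = (8 + 3 + 6 + 2) / 4 = 19/4 = 4.75

Step 2 — sample covariance S[i,j] = (1/(n-1)) · Σ_k (x_{k,i} - mean_i) · (x_{k,j} - mean_j), with n-1 = 3.
  S[X_1,X_1] = ((1.5)·(1.5) + (-2.5)·(-2.5) + (-1.5)·(-1.5) + (2.5)·(2.5)) / 3 = 17/3 = 5.6667
  S[X_1,X_2] = ((1.5)·(-2.5) + (-2.5)·(2.5) + (-1.5)·(-0.5) + (2.5)·(0.5)) / 3 = -8/3 = -2.6667
  S[X_1,X_3] = ((1.5)·(3.25) + (-2.5)·(-1.75) + (-1.5)·(1.25) + (2.5)·(-2.75)) / 3 = 0.5/3 = 0.1667
  S[X_2,X_2] = ((-2.5)·(-2.5) + (2.5)·(2.5) + (-0.5)·(-0.5) + (0.5)·(0.5)) / 3 = 13/3 = 4.3333
  S[X_2,X_3] = ((-2.5)·(3.25) + (2.5)·(-1.75) + (-0.5)·(1.25) + (0.5)·(-2.75)) / 3 = -14.5/3 = -4.8333
  S[X_3,X_3] = ((3.25)·(3.25) + (-1.75)·(-1.75) + (1.25)·(1.25) + (-2.75)·(-2.75)) / 3 = 22.75/3 = 7.5833

S is symmetric (S[j,i] = S[i,j]). Assembling:

S = [[5.6667, -2.6667, 0.1667],
 [-2.6667, 4.3333, -4.8333],
 [0.1667, -4.8333, 7.5833]]


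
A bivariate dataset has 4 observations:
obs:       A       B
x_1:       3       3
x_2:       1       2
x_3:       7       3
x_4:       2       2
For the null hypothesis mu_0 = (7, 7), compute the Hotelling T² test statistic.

Step 1 — sample mean vector:
  mean(A) = (3 + 1 + 7 + 2) / 4 = 13/4 = 3.25
  mean(B) = (3 + 2 + 3 + 2) / 4 = 10/4 = 2.5
  x̄ = (3.25, 2.5),  deviation x̄ - mu_0 = (3.25, 2.5) - (7, 7) = (-3.75, -4.5).

Step 2 — sample covariance matrix, S[i,j] = (1/(n-1)) · Σ_k (x_{k,i} - mean_i) · (x_{k,j} - mean_j), divisor n-1 = 3:
  S[A,A] = ((-0.25)·(-0.25) + (-2.25)·(-2.25) + (3.75)·(3.75) + (-1.25)·(-1.25)) / 3 = 20.75/3 = 6.9167
  S[A,B] = ((-0.25)·(0.5) + (-2.25)·(-0.5) + (3.75)·(0.5) + (-1.25)·(-0.5)) / 3 = 3.5/3 = 1.1667
  S[B,B] = ((0.5)·(0.5) + (-0.5)·(-0.5) + (0.5)·(0.5) + (-0.5)·(-0.5)) / 3 = 1/3 = 0.3333
  S = [[6.9167, 1.1667],
 [1.1667, 0.3333]].

Step 3 — invert S. det(S) = 6.9167·0.3333 - (1.1667)² = 0.9444.
  S^{-1} = (1/det) · [[d, -b], [-b, a]] = [[0.3529, -1.2353],
 [-1.2353, 7.3235]].

Step 4 — quadratic form (x̄ - mu_0)^T · S^{-1} · (x̄ - mu_0):
  S^{-1} · (x̄ - mu_0) = (4.2353, -28.3235),
  (x̄ - mu_0)^T · [...] = (-3.75)·(4.2353) + (-4.5)·(-28.3235) = 111.5735.

Step 5 — scale by n: T² = 4 · 111.5735 = 446.2941.

T² ≈ 446.2941


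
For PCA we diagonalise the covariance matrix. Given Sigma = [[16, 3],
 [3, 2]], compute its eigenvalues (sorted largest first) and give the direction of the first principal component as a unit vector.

Step 1 — characteristic polynomial of 2×2 Sigma:
  det(Sigma - λI) = λ² - trace · λ + det = 0.
  trace = 16 + 2 = 18, det = 16·2 - (3)² = 23.
Step 2 — discriminant:
  Δ = trace² - 4·det = 324 - 92 = 232.
Step 3 — eigenvalues:
  λ = (trace ± √Δ)/2 = (18 ± 15.2315)/2,
  λ_1 = 16.6158,  λ_2 = 1.3842.

Step 4 — unit eigenvector for λ_1: solve (Sigma - λ_1 I)v = 0. First row:
  (16 - 16.6158)·v_x + (3)·v_y = 0, i.e. (-0.6158)·v_x + (3)·v_y = 0,
  so v ∝ (b, λ_1 - a) = (3, 0.6158) = u.
  ||u|| = √((3)² + (0.6158)²) = √(9.3792) ≈ 3.0625,
  v_1 = u/||u|| ≈ (0.9796, 0.2011) (||v_1|| = 1).

λ_1 = 16.6158,  λ_2 = 1.3842;  v_1 ≈ (0.9796, 0.2011)


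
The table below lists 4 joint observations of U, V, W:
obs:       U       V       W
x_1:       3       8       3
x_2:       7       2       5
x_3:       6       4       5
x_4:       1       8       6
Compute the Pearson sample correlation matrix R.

Step 1 — column means:
  mean(U) = (3 + 7 + 6 + 1) / 4 = 17/4 = 4.25
  mean(V) = (8 + 2 + 4 + 8) / 4 = 22/4 = 5.5
  mean(W) = (3 + 5 + 5 + 6) / 4 = 19/4 = 4.75

Step 2 — sample variances and covariances s[i,j] = (1/(n-1)) · Σ_k (x_{k,i} - mean_i) · (x_{k,j} - mean_j), with n-1 = 3:
  s[U,U] = ((-1.25)·(-1.25) + (2.75)·(2.75) + (1.75)·(1.75) + (-3.25)·(-3.25)) / 3 = 22.75/3 = 7.5833
  s[U,V] = ((-1.25)·(2.5) + (2.75)·(-3.5) + (1.75)·(-1.5) + (-3.25)·(2.5)) / 3 = -23.5/3 = -7.8333
  s[U,W] = ((-1.25)·(-1.75) + (2.75)·(0.25) + (1.75)·(0.25) + (-3.25)·(1.25)) / 3 = -0.75/3 = -0.25
  s[V,V] = ((2.5)·(2.5) + (-3.5)·(-3.5) + (-1.5)·(-1.5) + (2.5)·(2.5)) / 3 = 27/3 = 9
  s[V,W] = ((2.5)·(-1.75) + (-3.5)·(0.25) + (-1.5)·(0.25) + (2.5)·(1.25)) / 3 = -2.5/3 = -0.8333
  s[W,W] = ((-1.75)·(-1.75) + (0.25)·(0.25) + (0.25)·(0.25) + (1.25)·(1.25)) / 3 = 4.75/3 = 1.5833
  Sample standard deviations s_i = √(s[i,i]):
  s(U) = √(7.5833) = 2.7538
  s(V) = √(9) = 3
  s(W) = √(1.5833) = 1.2583

Step 3 — r_{ij} = s_{ij} / (s_i · s_j):
  r[U,U] = 1 (diagonal).
  r[U,V] = -7.8333 / (2.7538 · 3) = -7.8333 / 8.2614 = -0.9482
  r[U,W] = -0.25 / (2.7538 · 1.2583) = -0.25 / 3.4651 = -0.0721
  r[V,V] = 1 (diagonal).
  r[V,W] = -0.8333 / (3 · 1.2583) = -0.8333 / 3.7749 = -0.2208
  r[W,W] = 1 (diagonal).

R is symmetric with unit diagonal. Assembling:

R = [[1, -0.9482, -0.0721],
 [-0.9482, 1, -0.2208],
 [-0.0721, -0.2208, 1]]
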